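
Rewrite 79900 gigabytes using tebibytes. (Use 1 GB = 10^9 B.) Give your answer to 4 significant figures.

1 GB = 0.000909495 TiB.
Thus 79900 × 0.000909495 ≈ 72.67 TiB.

72.67 TiB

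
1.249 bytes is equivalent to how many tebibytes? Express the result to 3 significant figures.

1.14 × 10^-12 TiB

1 B = 9.09495 × 10^-13 TiB.
So 1.249 × 9.09495 × 10^-13 ≈ 1.14 × 10^-12 TiB.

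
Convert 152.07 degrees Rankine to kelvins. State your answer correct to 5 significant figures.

°R = K × 9/5.
Applying the formula gives 84.483 K.

84.483 K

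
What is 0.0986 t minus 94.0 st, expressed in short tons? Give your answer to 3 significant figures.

0.0986 t = 0.108688 short ton and 94.0 st = 0.658000 short ton.
0.108688 − 0.658000 ≈ -0.549 short ton.

-0.549 short tons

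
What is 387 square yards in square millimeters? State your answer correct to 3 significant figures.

3.24e+8 mm²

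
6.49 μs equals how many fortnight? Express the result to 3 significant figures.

5.37e-12 fortnight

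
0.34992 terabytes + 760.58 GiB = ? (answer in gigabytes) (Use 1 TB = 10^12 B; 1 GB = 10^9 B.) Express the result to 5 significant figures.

1166.6 GB

0.34992 TB = 349.920 GB and 760.58 GiB = 816.667 GB.
349.920 + 816.667 ≈ 1166.6 GB.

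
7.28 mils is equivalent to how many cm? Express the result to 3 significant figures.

1 mil = 0.00254000 centimeters.
7.28 × 0.00254000 ≈ 0.0185 cm.

0.0185 cm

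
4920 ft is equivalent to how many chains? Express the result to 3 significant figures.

74.5 chains

1 ft = 0.0151515 chains.
So 4920 × 0.0151515 ≈ 74.5 chain.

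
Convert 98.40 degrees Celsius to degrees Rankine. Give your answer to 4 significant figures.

668.8 °R

°R = (°C + 273.15) × 9/5.
Applying the formula gives 668.8 °R.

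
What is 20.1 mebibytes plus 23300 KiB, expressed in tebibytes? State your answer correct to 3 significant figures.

4.09 × 10^-5 tebibytes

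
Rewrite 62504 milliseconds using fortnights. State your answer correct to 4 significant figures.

1 ms = 8.26720 × 10^-10 fortnight.
62504 × 8.26720 × 10^-10 ≈ 5.167 × 10^-5 fortnight.

5.167 × 10^-5 fortnights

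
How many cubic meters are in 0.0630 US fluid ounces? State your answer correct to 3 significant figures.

1.86 × 10^-6 cubic meters

1 US fl oz = 2.95735 × 10^-5 m³.
So 0.0630 × 2.95735 × 10^-5 ≈ 1.86 × 10^-6 m³.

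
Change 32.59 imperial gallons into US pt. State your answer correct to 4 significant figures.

313.1 US pt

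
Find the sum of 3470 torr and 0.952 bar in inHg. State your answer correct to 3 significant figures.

3470 torr = 136.614 inHg and 0.952 bar = 28.1125 inHg.
136.614 + 28.1125 ≈ 165 inHg.

165 inHg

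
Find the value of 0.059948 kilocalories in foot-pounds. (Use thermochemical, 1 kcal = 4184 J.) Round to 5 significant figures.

1 kcal = 3085.96 ft·lbf.
Thus 0.059948 × 3085.96 ≈ 185.00 ft·lbf.

185.00 ft·lbf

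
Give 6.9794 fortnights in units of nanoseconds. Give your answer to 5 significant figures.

8.4423e+15 nanoseconds

1 fortnight = 1.20960e+15 ns.
So 6.9794 × 1.20960e+15 ≈ 8.4423e+15 ns.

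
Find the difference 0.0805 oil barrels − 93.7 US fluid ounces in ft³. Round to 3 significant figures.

0.0805 bbl = 0.451974 ft³ and 93.7 US fl oz = 0.0978583 ft³.
0.451974 − 0.0978583 ≈ 0.354 ft³.

0.354 ft³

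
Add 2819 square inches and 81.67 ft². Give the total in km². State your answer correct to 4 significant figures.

9.406e-6 km²

2819 in² = 1.81871e-6 km² and 81.67 ft² = 7.58739e-6 km².
1.81871e-6 + 7.58739e-6 ≈ 9.406e-6 km².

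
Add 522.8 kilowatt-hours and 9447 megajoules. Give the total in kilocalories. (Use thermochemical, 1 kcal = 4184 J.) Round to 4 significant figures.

522.8 kWh = 449828 kcal and 9447 MJ = 2.25789 × 10^6 kcal.
449828 + 2.25789 × 10^6 ≈ 2.708 × 10^6 kcal.

2.708 × 10^6 kcal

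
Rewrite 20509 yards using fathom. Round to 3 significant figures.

10300 fathom

1 yard = 0.500000 fathom.
Thus 20509 × 0.500000 ≈ 10300 fathom.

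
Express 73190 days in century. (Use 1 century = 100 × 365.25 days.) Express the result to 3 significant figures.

2.00 century

1 d = 2.73785e-5 century.
Then 73190 × 2.73785e-5 ≈ 2.00 century.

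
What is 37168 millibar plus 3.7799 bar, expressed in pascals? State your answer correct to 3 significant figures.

4.09e+6 pascals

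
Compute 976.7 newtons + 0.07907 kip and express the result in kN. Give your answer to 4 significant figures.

1.328 kilonewtons

976.7 N = 0.976700 kN and 0.07907 kip = 0.351721 kN.
0.976700 + 0.351721 ≈ 1.328 kN.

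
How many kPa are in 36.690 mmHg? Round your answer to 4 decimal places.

1 millimeter of mercury = 0.133322 kilopascals.
Then 36.690 × 0.133322 ≈ 4.8916 kPa.

4.8916 kPa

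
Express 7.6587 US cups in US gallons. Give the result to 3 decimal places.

0.479 US gal

1 US cup = 0.0625000 US gal.
So 7.6587 × 0.0625000 ≈ 0.479 US gal.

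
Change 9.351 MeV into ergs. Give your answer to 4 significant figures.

1.498 × 10^-5 erg

1 megaelectronvolt = 1.60218 × 10^-6 ergs.
9.351 × 1.60218 × 10^-6 ≈ 1.498 × 10^-5 erg.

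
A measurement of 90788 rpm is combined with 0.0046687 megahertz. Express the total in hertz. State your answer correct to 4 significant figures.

6182 hertz

90788 rpm = 1513.13 Hz and 0.0046687 MHz = 4668.70 Hz.
1513.13 + 4668.70 ≈ 6182 Hz.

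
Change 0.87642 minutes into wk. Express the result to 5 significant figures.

8.6946e-5 weeks

1 min = 9.92063e-5 wk.
0.87642 × 9.92063e-5 ≈ 8.6946e-5 wk.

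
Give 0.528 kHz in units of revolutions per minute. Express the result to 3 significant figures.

31700 rpm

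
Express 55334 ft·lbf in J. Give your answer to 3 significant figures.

75000 J

1 ft·lbf = 1.35582 joules.
Thus 55334 × 1.35582 ≈ 75000 J.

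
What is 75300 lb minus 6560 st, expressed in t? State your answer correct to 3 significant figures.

-7.50 t

75300 lb = 34.1555 t and 6560 st = 41.6579 t.
34.1555 − 41.6579 ≈ -7.50 t.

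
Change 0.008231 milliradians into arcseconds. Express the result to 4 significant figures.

1.698 arcseconds

1 milliradian = 206.265 arcseconds.
Then 0.008231 × 206.265 ≈ 1.698 arcsec.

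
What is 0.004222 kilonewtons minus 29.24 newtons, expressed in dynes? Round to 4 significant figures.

-2.502e+6 dyn

0.004222 kN = 422200 dyn and 29.24 N = 2.92400e+6 dyn.
422200 − 2.92400e+6 ≈ -2.502e+6 dyn.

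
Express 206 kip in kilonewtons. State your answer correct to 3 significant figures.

916 kilonewtons

1 kip = 4.44822 kN.
Thus 206 × 4.44822 ≈ 916 kN.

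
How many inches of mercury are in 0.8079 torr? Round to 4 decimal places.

0.0318 inches of mercury

1 torr = 0.0393701 inHg.
So 0.8079 × 0.0393701 ≈ 0.0318 inHg.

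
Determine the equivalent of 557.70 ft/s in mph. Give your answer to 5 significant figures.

1 ft/s = 0.681818 mph.
557.70 × 0.681818 ≈ 380.25 mph.

380.25 miles per hour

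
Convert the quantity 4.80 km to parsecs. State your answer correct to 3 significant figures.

1.56 × 10^-13 parsecs

1 kilometer = 3.24078 × 10^-14 pc.
So 4.80 × 3.24078 × 10^-14 ≈ 1.56 × 10^-13 pc.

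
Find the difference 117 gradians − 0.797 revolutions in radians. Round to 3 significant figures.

117 grad = 1.83783 rad and 0.797 rev = 5.00770 rad.
1.83783 − 5.00770 ≈ -3.17 rad.

-3.17 rad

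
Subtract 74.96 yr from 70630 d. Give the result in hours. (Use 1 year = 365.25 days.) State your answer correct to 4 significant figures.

1.038 × 10^6 h

70630 d = 1.69512 × 10^6 h and 74.96 yr = 657099 h.
1.69512 × 10^6 − 657099 ≈ 1.038 × 10^6 h.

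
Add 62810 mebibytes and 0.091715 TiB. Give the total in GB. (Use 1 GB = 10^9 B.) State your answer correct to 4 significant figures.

166.7 GB

62810 MiB = 65.8611 GB and 0.091715 TiB = 100.842 GB.
65.8611 + 100.842 ≈ 166.7 GB.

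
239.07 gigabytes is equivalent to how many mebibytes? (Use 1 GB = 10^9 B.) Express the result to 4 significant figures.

228000 MiB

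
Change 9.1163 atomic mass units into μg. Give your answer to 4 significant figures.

1 atomic mass unit = 1.66054e-18 μg.
9.1163 × 1.66054e-18 ≈ 1.514e-17 μg.

1.514e-17 μg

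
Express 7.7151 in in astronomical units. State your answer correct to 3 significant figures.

1.31 × 10^-12 au

1 in = 1.69789 × 10^-13 astronomical units.
Thus 7.7151 × 1.69789 × 10^-13 ≈ 1.31 × 10^-12 au.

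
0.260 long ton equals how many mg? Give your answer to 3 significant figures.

1 long ton = 1.01605 × 10^9 milligrams.
Then 0.260 × 1.01605 × 10^9 ≈ 2.64 × 10^8 mg.

2.64 × 10^8 mg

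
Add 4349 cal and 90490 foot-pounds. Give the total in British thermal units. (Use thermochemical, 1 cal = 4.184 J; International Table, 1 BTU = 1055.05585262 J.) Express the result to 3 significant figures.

134 British thermal units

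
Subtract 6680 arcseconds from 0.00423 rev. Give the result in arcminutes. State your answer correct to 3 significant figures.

-20.0 arcminutes

0.00423 rev = 91.3680 arcmin and 6680 arcsec = 111.333 arcmin.
91.3680 − 111.333 ≈ -20.0 arcmin.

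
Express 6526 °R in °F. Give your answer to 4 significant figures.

6066 degrees Fahrenheit

°R = °F + 459.67.
Applying the formula gives 6066 °F.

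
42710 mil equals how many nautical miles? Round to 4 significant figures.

0.0005858 nautical miles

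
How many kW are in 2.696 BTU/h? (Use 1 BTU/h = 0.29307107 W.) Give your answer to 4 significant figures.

1 BTU/h = 0.000293071 kilowatts.
So 2.696 × 0.000293071 ≈ 0.0007901 kW.

0.0007901 kilowatts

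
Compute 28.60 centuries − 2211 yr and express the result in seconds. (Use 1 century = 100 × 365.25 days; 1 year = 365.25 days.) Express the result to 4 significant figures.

2.048e+10 s

28.60 century = 9.02547e+10 s and 2211 yr = 6.97739e+10 s.
9.02547e+10 − 6.97739e+10 ≈ 2.048e+10 s.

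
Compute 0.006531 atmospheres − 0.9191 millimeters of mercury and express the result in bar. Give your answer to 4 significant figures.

0.005392 bar

0.006531 atm = 0.00661754 bar and 0.9191 mmHg = 0.00122537 bar.
0.00661754 − 0.00122537 ≈ 0.005392 bar.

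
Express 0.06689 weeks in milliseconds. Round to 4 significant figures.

1 week = 6.04800 × 10^8 ms.
0.06689 × 6.04800 × 10^8 ≈ 4.046 × 10^7 ms.

4.046 × 10^7 ms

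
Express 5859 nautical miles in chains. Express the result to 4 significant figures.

1 nmi = 92.0624 chains.
5859 × 92.0624 ≈ 539400 chain.

539400 chains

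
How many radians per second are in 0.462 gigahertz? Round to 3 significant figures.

2.90e+9 rad/s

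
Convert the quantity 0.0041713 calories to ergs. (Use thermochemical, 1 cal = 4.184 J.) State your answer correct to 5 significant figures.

174530 ergs

1 cal = 4.18400e+7 erg.
0.0041713 × 4.18400e+7 ≈ 174530 erg.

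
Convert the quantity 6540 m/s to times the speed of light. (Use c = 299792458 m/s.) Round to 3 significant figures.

2.18e-5 c

1 meter per second = 3.33564e-9 times the speed of light.
Thus 6540 × 3.33564e-9 ≈ 2.18e-5 c.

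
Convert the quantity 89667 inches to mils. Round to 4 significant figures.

1 inch = 1000.00 mil.
So 89667 × 1000.00 ≈ 8.967e+7 mil.

8.967e+7 mils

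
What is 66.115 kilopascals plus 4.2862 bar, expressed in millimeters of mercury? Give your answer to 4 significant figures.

66.115 kPa = 495.903 mmHg and 4.2862 bar = 3214.91 mmHg.
495.903 + 3214.91 ≈ 3711 mmHg.

3711 millimeters of mercury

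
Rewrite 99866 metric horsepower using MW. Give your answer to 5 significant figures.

73.451 MW

1 metric horsepower = 0.000735499 MW.
99866 × 0.000735499 ≈ 73.451 MW.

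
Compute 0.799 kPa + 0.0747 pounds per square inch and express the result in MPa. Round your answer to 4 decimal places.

0.799 kPa = 0.000799000 MPa and 0.0747 psi = 0.000515038 MPa.
0.000799000 + 0.000515038 ≈ 0.0013 MPa.

0.0013 MPa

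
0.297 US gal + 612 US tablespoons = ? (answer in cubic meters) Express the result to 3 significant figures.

0.297 US gal = 0.00112427 m³ and 612 US tbsp = 0.00904950 m³.
0.00112427 + 0.00904950 ≈ 0.0102 m³.

0.0102 m³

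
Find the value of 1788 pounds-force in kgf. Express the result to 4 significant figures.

811.0 kgf

1 lbf = 0.453592 kilograms-force.
1788 × 0.453592 ≈ 811.0 kgf.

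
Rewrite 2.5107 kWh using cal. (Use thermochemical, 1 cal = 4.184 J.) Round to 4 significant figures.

2.160e+6 cal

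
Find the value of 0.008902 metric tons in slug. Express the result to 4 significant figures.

0.6100 slug

1 t = 68.5218 slugs.
Thus 0.008902 × 68.5218 ≈ 0.6100 slug.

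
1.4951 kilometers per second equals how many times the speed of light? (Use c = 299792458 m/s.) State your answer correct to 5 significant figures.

4.9871e-6 c

1 kilometer per second = 3.33564e-6 c.
So 1.4951 × 3.33564e-6 ≈ 4.9871e-6 c.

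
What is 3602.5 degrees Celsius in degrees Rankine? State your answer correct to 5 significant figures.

6976.2 °R

°R = (°C + 273.15) × 9/5.
Applying the formula gives 6976.2 °R.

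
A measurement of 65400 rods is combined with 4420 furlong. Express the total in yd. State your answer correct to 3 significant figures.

1.33e+6 yd

65400 rod = 359700 yd and 4420 furlong = 972400 yd.
359700 + 972400 ≈ 1.33e+6 yd.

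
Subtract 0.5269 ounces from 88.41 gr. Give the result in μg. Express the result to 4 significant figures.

-9.208 × 10^6 μg

88.41 gr = 5728872 μg and 0.5269 oz = 1.493736 × 10^7 μg.
5728872 − 1.493736 × 10^7 ≈ -9.208 × 10^6 μg.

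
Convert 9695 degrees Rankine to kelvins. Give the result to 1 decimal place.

°R = K × 9/5.
Applying the formula gives 5386.1 K.

5386.1 kelvins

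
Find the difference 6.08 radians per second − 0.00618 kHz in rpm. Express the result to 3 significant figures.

-313 revolutions per minute

6.08 rad/s = 58.0597 rpm and 0.00618 kHz = 370.800 rpm.
58.0597 − 370.800 ≈ -313 rpm.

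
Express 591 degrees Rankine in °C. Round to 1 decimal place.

°R = (°C + 273.15) × 9/5.
Applying the formula gives 55.2 °C.

55.2 °C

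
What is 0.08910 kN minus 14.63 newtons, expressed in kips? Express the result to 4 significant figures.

0.08910 kN = 0.0200305 kip and 14.63 N = 0.00328895 kip.
0.0200305 − 0.00328895 ≈ 0.01674 kip.

0.01674 kips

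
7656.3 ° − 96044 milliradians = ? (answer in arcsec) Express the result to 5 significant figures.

7656.3 ° = 2.75627 × 10^7 arcsec and 96044 mrad = 1.98105 × 10^7 arcsec.
2.75627 × 10^7 − 1.98105 × 10^7 ≈ 7.7522 × 10^6 arcsec.

7.7522 × 10^6 arcseconds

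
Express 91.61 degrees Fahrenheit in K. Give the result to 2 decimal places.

306.27 K

K = (°F + 459.67) × 5/9.
Applying the formula gives 306.27 K.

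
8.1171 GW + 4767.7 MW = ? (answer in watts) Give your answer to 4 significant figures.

8.1171 GW = 8.11710 × 10^9 W and 4767.7 MW = 4.76770 × 10^9 W.
8.11710 × 10^9 + 4.76770 × 10^9 ≈ 1.288 × 10^10 W.

1.288 × 10^10 watts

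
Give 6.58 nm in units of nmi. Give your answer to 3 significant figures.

3.55e-12 nautical miles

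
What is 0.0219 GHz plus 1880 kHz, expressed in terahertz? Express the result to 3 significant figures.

2.38 × 10^-5 THz

0.0219 GHz = 2.19000 × 10^-5 THz and 1880 kHz = 1.88000 × 10^-6 THz.
2.19000 × 10^-5 + 1.88000 × 10^-6 ≈ 2.38 × 10^-5 THz.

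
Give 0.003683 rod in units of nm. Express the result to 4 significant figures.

1.852 × 10^7 nanometers

1 rod = 5.02920 × 10^9 nanometers.
Then 0.003683 × 5.02920 × 10^9 ≈ 1.852 × 10^7 nm.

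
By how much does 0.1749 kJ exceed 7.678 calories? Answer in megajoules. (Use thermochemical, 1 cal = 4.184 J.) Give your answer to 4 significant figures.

0.0001428 MJ

0.1749 kJ = 0.000174900 MJ and 7.678 cal = 3.21248 × 10^-5 MJ.
0.000174900 − 3.21248 × 10^-5 ≈ 0.0001428 MJ.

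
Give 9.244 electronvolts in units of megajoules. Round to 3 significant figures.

1.48e-24 megajoules

1 electronvolt = 1.60218e-25 MJ.
9.244 × 1.60218e-25 ≈ 1.48e-24 MJ.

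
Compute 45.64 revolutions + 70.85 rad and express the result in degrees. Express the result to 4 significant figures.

45.64 rev = 16430.4 ° and 70.85 rad = 4059.41 °.
16430.4 + 4059.41 ≈ 20490 °.

20490 degrees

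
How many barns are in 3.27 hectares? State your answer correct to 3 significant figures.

3.27 × 10^32 barn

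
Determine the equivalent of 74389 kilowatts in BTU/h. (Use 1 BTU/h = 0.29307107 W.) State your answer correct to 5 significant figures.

1 kW = 3412.14 BTU per hour.
74389 × 3412.14 ≈ 2.5383 × 10^8 BTU/h.

2.5383 × 10^8 BTU per hour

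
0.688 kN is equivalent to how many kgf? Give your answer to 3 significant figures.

1 kN = 101.972 kgf.
So 0.688 × 101.972 ≈ 70.2 kgf.

70.2 kgf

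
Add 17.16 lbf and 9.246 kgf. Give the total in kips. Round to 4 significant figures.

17.16 lbf = 0.0171600 kip and 9.246 kgf = 0.0203839 kip.
0.0171600 + 0.0203839 ≈ 0.03754 kip.

0.03754 kip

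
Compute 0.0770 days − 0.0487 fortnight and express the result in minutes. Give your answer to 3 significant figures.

0.0770 d = 110.880 min and 0.0487 fortnight = 981.792 min.
110.880 − 981.792 ≈ -871 min.

-871 min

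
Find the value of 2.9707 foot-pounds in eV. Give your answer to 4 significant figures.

2.514e+19 eV

1 foot-pound = 8.46235e+18 electronvolts.
So 2.9707 × 8.46235e+18 ≈ 2.514e+19 eV.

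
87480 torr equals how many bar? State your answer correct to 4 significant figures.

116.6 bar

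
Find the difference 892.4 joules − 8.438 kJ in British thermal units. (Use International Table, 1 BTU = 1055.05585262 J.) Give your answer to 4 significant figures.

-7.152 BTU

892.4 J = 0.845832 BTU and 8.438 kJ = 7.99768 BTU.
0.845832 − 7.99768 ≈ -7.152 BTU.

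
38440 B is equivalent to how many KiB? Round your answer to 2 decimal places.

37.54 KiB

1 B = 0.0009765625 kibibytes.
38440 × 0.0009765625 ≈ 37.54 KiB.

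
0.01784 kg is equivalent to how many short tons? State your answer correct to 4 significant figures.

1 kilogram = 0.00110231 short tons.
0.01784 × 0.00110231 ≈ 1.967e-5 short ton.

1.967e-5 short tons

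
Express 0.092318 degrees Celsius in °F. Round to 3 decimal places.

32.166 °F

°F = °C × 9/5 + 32.
Applying the formula gives 32.166 °F.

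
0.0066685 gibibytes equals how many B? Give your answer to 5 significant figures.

1 gibibyte = 1.07374 × 10^9 bytes.
Then 0.0066685 × 1.07374 × 10^9 ≈ 7.1602 × 10^6 B.

7.1602 × 10^6 B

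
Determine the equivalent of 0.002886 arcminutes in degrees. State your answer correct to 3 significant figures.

4.81 × 10^-5 °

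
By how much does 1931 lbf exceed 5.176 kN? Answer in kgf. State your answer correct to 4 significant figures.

1931 lbf = 875.887 kgf and 5.176 kN = 527.805 kgf.
875.887 − 527.805 ≈ 348.1 kgf.

348.1 kilograms-force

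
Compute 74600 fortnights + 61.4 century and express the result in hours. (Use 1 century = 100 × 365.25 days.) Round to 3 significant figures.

74600 fortnight = 2.50656 × 10^7 h and 61.4 century = 5.38232 × 10^7 h.
2.50656 × 10^7 + 5.38232 × 10^7 ≈ 7.89 × 10^7 h.

7.89 × 10^7 hours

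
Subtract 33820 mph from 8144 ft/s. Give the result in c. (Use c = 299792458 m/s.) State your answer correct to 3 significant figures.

8144 ft/s = 8.28003e-6 c and 33820 mph = 5.04312e-5 c.
8.28003e-6 − 5.04312e-5 ≈ -4.22e-5 c.

-4.22e-5 times the speed of light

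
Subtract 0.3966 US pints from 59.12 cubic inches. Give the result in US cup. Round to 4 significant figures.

59.12 in³ = 4.09489 US cup and 0.3966 US pt = 0.793200 US cup.
4.09489 − 0.793200 ≈ 3.302 US cup.

3.302 US cups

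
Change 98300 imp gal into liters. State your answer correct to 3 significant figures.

447000 L

1 imperial gallon = 4.54609 L.
So 98300 × 4.54609 ≈ 447000 L.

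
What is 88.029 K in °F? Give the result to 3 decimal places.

K = (°F + 459.67) × 5/9.
Applying the formula gives -301.218 °F.

-301.218 degrees Fahrenheit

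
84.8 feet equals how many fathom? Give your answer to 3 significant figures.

14.1 fathom

1 ft = 0.166667 fathoms.
84.8 × 0.166667 ≈ 14.1 fathom.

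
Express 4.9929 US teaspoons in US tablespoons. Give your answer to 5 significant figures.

1.6643 US tbsp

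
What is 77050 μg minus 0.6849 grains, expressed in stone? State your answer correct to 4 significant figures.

77050 μg = 1.21333 × 10^-5 st and 0.6849 gr = 6.98878 × 10^-6 st.
1.21333 × 10^-5 − 6.98878 × 10^-6 ≈ 5.145 × 10^-6 st.

5.145 × 10^-6 st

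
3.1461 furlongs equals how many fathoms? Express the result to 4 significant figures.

1 furlong = 110.000 fathom.
3.1461 × 110.000 ≈ 346.1 fathom.

346.1 fathoms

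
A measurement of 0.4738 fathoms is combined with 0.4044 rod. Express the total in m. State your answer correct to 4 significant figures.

0.4738 fathom = 0.866485 m and 0.4044 rod = 2.03381 m.
0.866485 + 2.03381 ≈ 2.900 m.

2.900 meters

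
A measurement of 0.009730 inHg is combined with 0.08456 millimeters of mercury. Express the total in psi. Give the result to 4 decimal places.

0.0064 pounds per square inch

0.009730 inHg = 0.00477893 psi and 0.08456 mmHg = 0.00163512 psi.
0.00477893 + 0.00163512 ≈ 0.0064 psi.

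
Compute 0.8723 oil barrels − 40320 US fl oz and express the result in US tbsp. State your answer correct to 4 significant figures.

0.8723 bbl = 9378.97 US tbsp and 40320 US fl oz = 80640.0 US tbsp.
9378.97 − 80640.0 ≈ -71260 US tbsp.

-71260 US tablespoons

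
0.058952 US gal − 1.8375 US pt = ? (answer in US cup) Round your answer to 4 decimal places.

-2.7318 US cup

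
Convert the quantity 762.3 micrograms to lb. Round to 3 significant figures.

1.68 × 10^-6 lb

1 μg = 2.20462 × 10^-9 pounds.
762.3 × 2.20462 × 10^-9 ≈ 1.68 × 10^-6 lb.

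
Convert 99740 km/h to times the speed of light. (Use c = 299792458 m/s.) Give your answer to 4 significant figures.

1 kilometer per hour = 9.26567 × 10^-10 times the speed of light.
Then 99740 × 9.26567 × 10^-10 ≈ 9.242 × 10^-5 c.

9.242 × 10^-5 times the speed of light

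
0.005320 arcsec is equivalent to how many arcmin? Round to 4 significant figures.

8.867 × 10^-5 arcmin

1 arcsecond = 0.0166667 arcminutes.
Thus 0.005320 × 0.0166667 ≈ 8.867 × 10^-5 arcmin.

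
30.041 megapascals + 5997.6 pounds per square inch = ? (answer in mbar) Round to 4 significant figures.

30.041 MPa = 300410 mbar and 5997.6 psi = 413520 mbar.
300410 + 413520 ≈ 713900 mbar.

713900 mbar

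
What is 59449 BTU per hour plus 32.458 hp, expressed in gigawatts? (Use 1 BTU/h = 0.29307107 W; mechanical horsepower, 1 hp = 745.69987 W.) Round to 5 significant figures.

4.1627 × 10^-5 GW

59449 BTU/h = 1.74228 × 10^-5 GW and 32.458 hp = 2.42039 × 10^-5 GW.
1.74228 × 10^-5 + 2.42039 × 10^-5 ≈ 4.1627 × 10^-5 GW.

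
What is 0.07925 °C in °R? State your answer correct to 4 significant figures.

°R = (°C + 273.15) × 9/5.
Applying the formula gives 491.8 °R.

491.8 °R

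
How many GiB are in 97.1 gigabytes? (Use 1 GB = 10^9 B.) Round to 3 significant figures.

90.4 GiB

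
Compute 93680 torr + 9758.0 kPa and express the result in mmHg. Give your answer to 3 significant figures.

167000 millimeters of mercury

93680 torr = 93680.0 mmHg and 9758.0 kPa = 73191.0 mmHg.
93680.0 + 73191.0 ≈ 167000 mmHg.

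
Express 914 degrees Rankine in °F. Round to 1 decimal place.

454.3 °F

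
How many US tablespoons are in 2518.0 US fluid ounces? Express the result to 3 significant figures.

5040 US tablespoons

1 US fluid ounce = 2.00000 US tablespoons.
So 2518.0 × 2.00000 ≈ 5040 US tbsp.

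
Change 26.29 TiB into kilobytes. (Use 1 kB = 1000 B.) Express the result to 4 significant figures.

1 tebibyte = 1.09951e+9 kB.
Then 26.29 × 1.09951e+9 ≈ 2.891e+10 kB.

2.891e+10 kB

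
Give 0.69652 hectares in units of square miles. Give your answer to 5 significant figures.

0.0026893 mi²

1 hectare = 0.00386102 square miles.
Thus 0.69652 × 0.00386102 ≈ 0.0026893 mi².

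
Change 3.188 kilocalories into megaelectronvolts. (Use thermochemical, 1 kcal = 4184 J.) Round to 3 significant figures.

8.33e+16 MeV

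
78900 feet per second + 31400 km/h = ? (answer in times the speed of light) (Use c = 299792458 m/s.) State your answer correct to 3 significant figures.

0.000109 times the speed of light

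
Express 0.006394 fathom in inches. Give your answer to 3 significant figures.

1 fathom = 72.0000 in.
Then 0.006394 × 72.0000 ≈ 0.460 in.

0.460 inches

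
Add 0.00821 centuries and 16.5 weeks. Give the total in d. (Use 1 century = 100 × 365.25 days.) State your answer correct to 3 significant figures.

415 d

0.00821 century = 299.870 d and 16.5 wk = 115.500 d.
299.870 + 115.500 ≈ 415 d.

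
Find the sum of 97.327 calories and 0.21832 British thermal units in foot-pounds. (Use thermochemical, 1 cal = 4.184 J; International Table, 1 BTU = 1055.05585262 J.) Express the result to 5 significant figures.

97.327 cal = 300.347 ft·lbf and 0.21832 BTU = 169.890 ft·lbf.
300.347 + 169.890 ≈ 470.24 ft·lbf.

470.24 foot-pounds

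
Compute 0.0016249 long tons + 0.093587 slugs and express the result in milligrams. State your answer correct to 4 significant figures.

3.017e+6 milligrams

0.0016249 long ton = 1.65097e+6 mg and 0.093587 slug = 1.36580e+6 mg.
1.65097e+6 + 1.36580e+6 ≈ 3.017e+6 mg.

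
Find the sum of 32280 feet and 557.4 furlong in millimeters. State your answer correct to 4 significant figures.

32280 ft = 9.83894e+6 mm and 557.4 furlong = 1.12131e+8 mm.
9.83894e+6 + 1.12131e+8 ≈ 1.220e+8 mm.

1.220e+8 millimeters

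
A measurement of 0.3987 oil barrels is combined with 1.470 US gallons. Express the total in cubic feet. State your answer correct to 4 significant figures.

2.435 cubic feet

0.3987 bbl = 2.23853 ft³ and 1.470 US gal = 0.196510 ft³.
2.23853 + 0.196510 ≈ 2.435 ft³.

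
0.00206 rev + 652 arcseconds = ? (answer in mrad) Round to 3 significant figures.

16.1 mrad

0.00206 rev = 12.9434 mrad and 652 arcsec = 3.16099 mrad.
12.9434 + 3.16099 ≈ 16.1 mrad.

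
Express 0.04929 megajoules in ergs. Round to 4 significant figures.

1 megajoule = 1.00000 × 10^13 erg.
0.04929 × 1.00000 × 10^13 ≈ 4.929 × 10^11 erg.

4.929 × 10^11 erg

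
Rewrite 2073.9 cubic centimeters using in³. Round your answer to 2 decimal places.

126.56 in³

1 cubic centimeter = 0.0610237 in³.
So 2073.9 × 0.0610237 ≈ 126.56 in³.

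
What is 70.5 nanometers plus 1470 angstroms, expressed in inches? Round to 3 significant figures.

70.5 nm = 2.77559 × 10^-6 in and 1470 Å = 5.78740 × 10^-6 in.
2.77559 × 10^-6 + 5.78740 × 10^-6 ≈ 8.56 × 10^-6 in.

8.56 × 10^-6 inches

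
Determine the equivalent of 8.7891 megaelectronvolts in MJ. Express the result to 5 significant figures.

1 megaelectronvolt = 1.60218 × 10^-19 megajoules.
8.7891 × 1.60218 × 10^-19 ≈ 1.4082 × 10^-18 MJ.

1.4082 × 10^-18 MJ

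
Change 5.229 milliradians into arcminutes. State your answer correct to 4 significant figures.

17.98 arcmin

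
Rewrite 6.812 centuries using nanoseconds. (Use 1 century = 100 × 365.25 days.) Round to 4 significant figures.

1 century = 3.15576e+18 nanoseconds.
6.812 × 3.15576e+18 ≈ 2.150e+19 ns.

2.150e+19 ns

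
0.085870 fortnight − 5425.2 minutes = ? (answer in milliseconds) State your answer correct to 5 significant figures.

-2.2164 × 10^8 ms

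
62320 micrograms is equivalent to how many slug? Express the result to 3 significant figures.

4.27e-6 slugs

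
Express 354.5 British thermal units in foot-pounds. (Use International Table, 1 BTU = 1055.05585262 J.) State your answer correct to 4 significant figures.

275900 ft·lbf

1 BTU = 778.169 foot-pounds.
Then 354.5 × 778.169 ≈ 275900 ft·lbf.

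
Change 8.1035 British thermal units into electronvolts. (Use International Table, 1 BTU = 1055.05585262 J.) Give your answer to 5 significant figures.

5.3363e+22 electronvolts

1 BTU = 6.58514e+21 eV.
So 8.1035 × 6.58514e+21 ≈ 5.3363e+22 eV.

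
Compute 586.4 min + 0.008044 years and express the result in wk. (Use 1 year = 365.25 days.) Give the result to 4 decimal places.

0.4779 wk

586.4 min = 0.0581746 wk and 0.008044 yr = 0.419724 wk.
0.0581746 + 0.419724 ≈ 0.4779 wk.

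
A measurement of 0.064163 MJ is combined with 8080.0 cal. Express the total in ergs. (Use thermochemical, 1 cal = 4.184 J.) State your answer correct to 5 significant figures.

0.064163 MJ = 6.41630 × 10^11 erg and 8080.0 cal = 3.38067 × 10^11 erg.
6.41630 × 10^11 + 3.38067 × 10^11 ≈ 9.7970 × 10^11 erg.

9.7970 × 10^11 ergs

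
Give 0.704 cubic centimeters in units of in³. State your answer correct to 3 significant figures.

0.0430 cubic inches

1 cubic centimeter = 0.0610237 in³.
Then 0.704 × 0.0610237 ≈ 0.0430 in³.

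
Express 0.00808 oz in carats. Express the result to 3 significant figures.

1 ounce = 141.748 carats.
0.00808 × 141.748 ≈ 1.15 ct.

1.15 carats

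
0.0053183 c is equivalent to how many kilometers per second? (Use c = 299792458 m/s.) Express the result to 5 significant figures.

1594.4 km/s

1 speed of light = 299792 km/s.
Then 0.0053183 × 299792 ≈ 1594.4 km/s.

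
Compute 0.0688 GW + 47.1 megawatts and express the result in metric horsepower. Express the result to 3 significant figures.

158000 metric horsepower

0.0688 GW = 93542.0 PS and 47.1 MW = 64038.2 PS.
93542.0 + 64038.2 ≈ 158000 PS.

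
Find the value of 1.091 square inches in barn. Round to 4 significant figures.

7.039e+24 barn

1 in² = 6.45160e+24 barn.
1.091 × 6.45160e+24 ≈ 7.039e+24 barn.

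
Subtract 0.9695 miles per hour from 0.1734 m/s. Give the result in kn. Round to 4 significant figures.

-0.5054 kn

0.1734 m/s = 0.337063 kn and 0.9695 mph = 0.842472 kn.
0.337063 − 0.842472 ≈ -0.5054 kn.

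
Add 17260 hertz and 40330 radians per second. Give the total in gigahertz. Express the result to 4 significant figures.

17260 Hz = 1.72600 × 10^-5 GHz and 40330 rad/s = 6.41872 × 10^-6 GHz.
1.72600 × 10^-5 + 6.41872 × 10^-6 ≈ 2.368 × 10^-5 GHz.

2.368 × 10^-5 gigahertz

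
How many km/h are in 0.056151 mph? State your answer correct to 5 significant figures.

0.090366 km/h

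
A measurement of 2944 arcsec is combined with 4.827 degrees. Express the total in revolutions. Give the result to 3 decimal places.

2944 arcsec = 0.00227160 rev and 4.827 ° = 0.0134083 rev.
0.00227160 + 0.0134083 ≈ 0.016 rev.

0.016 revolutions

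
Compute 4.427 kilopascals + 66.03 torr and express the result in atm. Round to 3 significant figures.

0.131 atmospheres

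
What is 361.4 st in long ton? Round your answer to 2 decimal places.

1 stone = 0.00625000 long ton.
Then 361.4 × 0.00625000 ≈ 2.26 long ton.

2.26 long tons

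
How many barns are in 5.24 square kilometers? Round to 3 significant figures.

1 square kilometer = 1.00000 × 10^34 barn.
Thus 5.24 × 1.00000 × 10^34 ≈ 5.24 × 10^34 barn.

5.24 × 10^34 barn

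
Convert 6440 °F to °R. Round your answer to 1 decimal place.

6899.7 °R

°R = °F + 459.67.
Applying the formula gives 6899.7 °R.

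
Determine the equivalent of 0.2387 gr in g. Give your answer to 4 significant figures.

0.01547 grams

1 gr = 0.0647989 grams.
Then 0.2387 × 0.0647989 ≈ 0.01547 g.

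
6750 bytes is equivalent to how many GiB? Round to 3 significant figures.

6.29 × 10^-6 gibibytes

1 byte = 9.31323 × 10^-10 GiB.
6750 × 9.31323 × 10^-10 ≈ 6.29 × 10^-6 GiB.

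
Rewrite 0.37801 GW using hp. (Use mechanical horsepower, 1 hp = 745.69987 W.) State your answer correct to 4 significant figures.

1 gigawatt = 1.34102e+6 horsepower.
Thus 0.37801 × 1.34102e+6 ≈ 506900 hp.

506900 hp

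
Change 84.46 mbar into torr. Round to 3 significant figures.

63.4 torr

1 millibar = 0.750062 torr.
84.46 × 0.750062 ≈ 63.4 torr.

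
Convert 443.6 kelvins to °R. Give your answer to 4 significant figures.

°R = K × 9/5.
Applying the formula gives 798.5 °R.

798.5 °R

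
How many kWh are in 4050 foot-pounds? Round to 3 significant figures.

0.00153 kWh

1 foot-pound = 3.76616 × 10^-7 kilowatt-hours.
Then 4050 × 3.76616 × 10^-7 ≈ 0.00153 kWh.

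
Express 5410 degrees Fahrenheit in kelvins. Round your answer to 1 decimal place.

K = (°F + 459.67) × 5/9.
Applying the formula gives 3260.9 K.

3260.9 kelvins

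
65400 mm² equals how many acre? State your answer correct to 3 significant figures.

1.62e-5 acre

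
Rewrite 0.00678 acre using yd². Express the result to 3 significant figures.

32.8 yd²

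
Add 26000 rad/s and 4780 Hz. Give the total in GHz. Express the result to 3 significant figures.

26000 rad/s = 4.13803 × 10^-6 GHz and 4780 Hz = 4.78000 × 10^-6 GHz.
4.13803 × 10^-6 + 4.78000 × 10^-6 ≈ 8.92 × 10^-6 GHz.

8.92 × 10^-6 gigahertz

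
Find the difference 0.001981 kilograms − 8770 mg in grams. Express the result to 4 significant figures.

0.001981 kg = 1.98100 g and 8770 mg = 8.77000 g.
1.98100 − 8.77000 ≈ -6.789 g.

-6.789 g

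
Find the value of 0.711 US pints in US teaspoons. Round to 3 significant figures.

68.3 US tsp

1 US pint = 96.0000 US tsp.
0.711 × 96.0000 ≈ 68.3 US tsp.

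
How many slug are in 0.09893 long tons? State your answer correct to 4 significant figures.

1 long ton = 69.6213 slug.
Thus 0.09893 × 69.6213 ≈ 6.888 slug.

6.888 slugs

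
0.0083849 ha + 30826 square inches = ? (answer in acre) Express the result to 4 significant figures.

0.0083849 ha = 0.0207195 acre and 30826 in² = 0.00491436 acre.
0.0207195 + 0.00491436 ≈ 0.02563 acre.

0.02563 acres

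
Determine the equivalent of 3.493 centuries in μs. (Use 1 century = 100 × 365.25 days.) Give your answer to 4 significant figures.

1.102 × 10^16 μs

1 century = 3.15576 × 10^15 μs.
Thus 3.493 × 3.15576 × 10^15 ≈ 1.102 × 10^16 μs.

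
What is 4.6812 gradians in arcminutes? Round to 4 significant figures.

252.8 arcminutes

1 gradian = 54.0000 arcminutes.
4.6812 × 54.0000 ≈ 252.8 arcmin.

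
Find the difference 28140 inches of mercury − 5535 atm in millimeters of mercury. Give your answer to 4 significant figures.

28140 inHg = 714756 mmHg and 5535 atm = 4.20660e+6 mmHg.
714756 − 4.20660e+6 ≈ -3.492e+6 mmHg.

-3.492e+6 mmHg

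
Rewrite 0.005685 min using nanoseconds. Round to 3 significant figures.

3.41e+8 nanoseconds

1 minute = 6.00000e+10 ns.
Then 0.005685 × 6.00000e+10 ≈ 3.41e+8 ns.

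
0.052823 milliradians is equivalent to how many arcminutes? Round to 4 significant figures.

1 mrad = 3.43775 arcmin.
0.052823 × 3.43775 ≈ 0.1816 arcmin.

0.1816 arcmin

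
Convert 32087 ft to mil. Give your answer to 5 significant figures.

3.8504e+8 mil

1 foot = 12000.0 mil.
So 32087 × 12000.0 ≈ 3.8504e+8 mil.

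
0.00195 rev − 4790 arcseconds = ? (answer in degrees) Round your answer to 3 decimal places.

-0.629 degrees

0.00195 rev = 0.702000 ° and 4790 arcsec = 1.33056 °.
0.702000 − 1.33056 ≈ -0.629 °.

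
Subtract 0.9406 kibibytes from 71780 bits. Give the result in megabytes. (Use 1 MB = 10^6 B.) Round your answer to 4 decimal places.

0.0080 MB

71780 bit = 0.00897250 MB and 0.9406 KiB = 0.000963174 MB.
0.00897250 − 0.000963174 ≈ 0.0080 MB.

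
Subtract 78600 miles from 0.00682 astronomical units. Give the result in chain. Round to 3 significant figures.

4.44 × 10^7 chain

0.00682 au = 5.07167 × 10^7 chain and 78600 mi = 6.28800 × 10^6 chain.
5.07167 × 10^7 − 6.28800 × 10^6 ≈ 4.44 × 10^7 chain.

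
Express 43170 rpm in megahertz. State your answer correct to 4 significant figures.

1 rpm = 1.66667e-8 megahertz.
So 43170 × 1.66667e-8 ≈ 0.0007195 MHz.

0.0007195 MHz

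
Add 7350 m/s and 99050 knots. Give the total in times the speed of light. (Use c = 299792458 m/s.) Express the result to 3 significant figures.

7350 m/s = 2.45170 × 10^-5 c and 99050 kn = 0.000169970 c.
2.45170 × 10^-5 + 0.000169970 ≈ 0.000194 c.

0.000194 c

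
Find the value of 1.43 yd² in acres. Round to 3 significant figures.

0.000295 acres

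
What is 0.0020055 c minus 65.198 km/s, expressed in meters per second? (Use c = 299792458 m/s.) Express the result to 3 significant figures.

536000 m/s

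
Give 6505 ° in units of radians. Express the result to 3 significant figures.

1 ° = 0.0174533 radians.
Thus 6505 × 0.0174533 ≈ 114 rad.

114 rad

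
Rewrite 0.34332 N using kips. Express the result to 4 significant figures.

7.718 × 10^-5 kip

1 N = 0.000224809 kip.
0.34332 × 0.000224809 ≈ 7.718 × 10^-5 kip.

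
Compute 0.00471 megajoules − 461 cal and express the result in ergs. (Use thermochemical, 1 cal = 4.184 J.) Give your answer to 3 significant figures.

0.00471 MJ = 4.71000e+10 erg and 461 cal = 1.92882e+10 erg.
4.71000e+10 − 1.92882e+10 ≈ 2.78e+10 erg.

2.78e+10 erg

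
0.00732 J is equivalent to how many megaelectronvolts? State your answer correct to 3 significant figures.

4.57 × 10^10 MeV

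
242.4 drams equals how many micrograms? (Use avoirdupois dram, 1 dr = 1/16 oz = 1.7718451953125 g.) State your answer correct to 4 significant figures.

1 dr = 1.77185e+6 μg.
Thus 242.4 × 1.77185e+6 ≈ 4.295e+8 μg.

4.295e+8 μg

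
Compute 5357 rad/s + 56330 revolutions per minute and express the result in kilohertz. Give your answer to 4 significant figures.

1.791 kilohertz

5357 rad/s = 0.852593 kHz and 56330 rpm = 0.938833 kHz.
0.852593 + 0.938833 ≈ 1.791 kHz.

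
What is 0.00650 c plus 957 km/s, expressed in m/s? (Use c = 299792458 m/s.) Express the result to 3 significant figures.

0.00650 c = 1.94865e+6 m/s and 957 km/s = 957000 m/s.
1.94865e+6 + 957000 ≈ 2.91e+6 m/s.

2.91e+6 m/s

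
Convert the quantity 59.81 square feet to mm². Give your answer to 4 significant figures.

1 square foot = 92903.0 mm².
So 59.81 × 92903.0 ≈ 5.557 × 10^6 mm².

5.557 × 10^6 mm²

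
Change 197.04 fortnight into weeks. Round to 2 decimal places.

394.08 weeks

1 fortnight = 2.00000 wk.
Thus 197.04 × 2.00000 ≈ 394.08 wk.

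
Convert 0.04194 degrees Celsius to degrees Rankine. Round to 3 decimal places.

491.745 degrees Rankine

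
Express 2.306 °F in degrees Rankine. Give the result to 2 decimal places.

461.98 degrees Rankine

°R = °F + 459.67.
Applying the formula gives 461.98 °R.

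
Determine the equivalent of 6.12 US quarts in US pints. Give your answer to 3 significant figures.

1 US qt = 2.00000 US pints.
So 6.12 × 2.00000 ≈ 12.2 US pt.

12.2 US pints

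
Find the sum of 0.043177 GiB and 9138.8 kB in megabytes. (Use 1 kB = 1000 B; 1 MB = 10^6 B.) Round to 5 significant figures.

0.043177 GiB = 46.3610 MB and 9138.8 kB = 9.13880 MB.
46.3610 + 9.13880 ≈ 55.500 MB.

55.500 megabytes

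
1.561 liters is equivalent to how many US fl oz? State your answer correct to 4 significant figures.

52.78 US fluid ounces

1 liter = 33.8140 US fluid ounces.
1.561 × 33.8140 ≈ 52.78 US fl oz.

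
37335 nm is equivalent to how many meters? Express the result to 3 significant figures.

1 nanometer = 1.00000e-9 m.
37335 × 1.00000e-9 ≈ 3.73e-5 m.

3.73e-5 m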